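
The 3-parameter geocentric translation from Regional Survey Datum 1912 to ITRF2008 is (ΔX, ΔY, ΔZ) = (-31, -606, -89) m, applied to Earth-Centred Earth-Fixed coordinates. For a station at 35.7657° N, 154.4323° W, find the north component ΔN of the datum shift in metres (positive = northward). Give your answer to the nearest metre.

ΔN = -241 m

The local north axis is (−sin φ cos λ, −sin φ sin λ, cos φ), giving ΔN = -16.344 − 152.860 − 72.216 = -241.42 m.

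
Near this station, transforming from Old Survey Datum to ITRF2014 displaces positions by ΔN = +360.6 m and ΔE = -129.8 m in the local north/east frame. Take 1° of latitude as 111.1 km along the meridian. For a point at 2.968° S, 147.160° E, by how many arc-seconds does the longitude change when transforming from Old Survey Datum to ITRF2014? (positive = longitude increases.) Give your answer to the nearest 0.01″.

At latitude -2.968°, cos φ = 0.998659.
1° of longitude at this latitude = 111.1 × cos φ = 110.95 km, so Δλ = -129.8 / 110951.0 = -0.0011699° = -4.212″.

Δλ = -4.21″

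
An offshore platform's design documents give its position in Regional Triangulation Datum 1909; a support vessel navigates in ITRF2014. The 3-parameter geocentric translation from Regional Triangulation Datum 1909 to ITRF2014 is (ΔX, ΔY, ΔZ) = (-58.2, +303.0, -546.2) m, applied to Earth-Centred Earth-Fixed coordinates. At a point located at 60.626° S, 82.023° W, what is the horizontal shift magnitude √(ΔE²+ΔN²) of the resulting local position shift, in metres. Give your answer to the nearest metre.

The local east axis at (φ, λ) is (−sin λ, cos λ, 0), so ΔE = −sin(-82.023°)·(-58.2) + cos(-82.023°)·303.0 = -15.59 m.
The local north axis is (−sin φ cos λ, −sin φ sin λ, cos φ), giving ΔN = -7.038 − 261.490 − 267.916 = -536.44 m.
Horizontal magnitude = √(ΔE² + ΔN²) = √((-15.59)² + (-536.44)²) = 536.67 m.

537 m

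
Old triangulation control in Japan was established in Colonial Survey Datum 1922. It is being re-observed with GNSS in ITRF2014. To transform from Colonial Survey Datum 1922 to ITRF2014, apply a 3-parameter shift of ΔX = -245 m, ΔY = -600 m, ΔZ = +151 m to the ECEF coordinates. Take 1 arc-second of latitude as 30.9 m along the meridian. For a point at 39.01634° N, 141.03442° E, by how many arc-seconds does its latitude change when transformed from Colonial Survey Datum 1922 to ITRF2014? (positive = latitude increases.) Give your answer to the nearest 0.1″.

sin φ = 0.629542, cos φ = 0.776966, sin λ = 0.628853, cos λ = -0.777524.
North component: ΔN = −sin φ cos λ·ΔX − sin φ sin λ·ΔY + cos φ·ΔZ = −(0.629542)(-0.777524)(-245) − (0.629542)(0.628853)(-600) + (0.776966)(151) = 234.93 m.
1° of latitude spans 3600 × 30.90 = 111240 m, so Δφ = 234.93 / 111240 × 3600 = 7.603″.

Δφ = 7.6″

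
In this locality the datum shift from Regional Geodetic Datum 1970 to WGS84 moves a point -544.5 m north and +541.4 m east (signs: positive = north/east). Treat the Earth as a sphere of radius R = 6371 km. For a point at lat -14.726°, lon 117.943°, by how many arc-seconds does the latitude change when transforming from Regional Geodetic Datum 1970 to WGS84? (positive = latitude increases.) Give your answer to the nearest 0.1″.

On a sphere of radius R, 1 rad of latitude = R, so Δφ = ΔN / R = -544.5 / 6371000 = -8.5465e-05 rad = -17.629″.

Δφ = -17.6″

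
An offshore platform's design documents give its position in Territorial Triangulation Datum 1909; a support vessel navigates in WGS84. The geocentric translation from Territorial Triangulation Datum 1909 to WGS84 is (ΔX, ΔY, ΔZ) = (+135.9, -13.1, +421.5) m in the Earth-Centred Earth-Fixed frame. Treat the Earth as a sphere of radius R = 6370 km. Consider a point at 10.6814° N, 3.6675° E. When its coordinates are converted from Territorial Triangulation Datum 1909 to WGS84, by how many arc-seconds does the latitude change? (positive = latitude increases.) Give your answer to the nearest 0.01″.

Δφ = 12.60″

sin φ = 0.185348, cos φ = 0.982673, sin λ = 0.063966, cos λ = 0.997952.
North component: ΔN = −sin φ cos λ·ΔX − sin φ sin λ·ΔY + cos φ·ΔZ = −(0.185348)(0.997952)(135.9) − (0.185348)(0.063966)(-13.1) + (0.982673)(421.5) = 389.21 m.
1° of latitude spans πR/180 = 111177 m, so Δφ = 389.21 / 111177 × 3600 = 12.603″.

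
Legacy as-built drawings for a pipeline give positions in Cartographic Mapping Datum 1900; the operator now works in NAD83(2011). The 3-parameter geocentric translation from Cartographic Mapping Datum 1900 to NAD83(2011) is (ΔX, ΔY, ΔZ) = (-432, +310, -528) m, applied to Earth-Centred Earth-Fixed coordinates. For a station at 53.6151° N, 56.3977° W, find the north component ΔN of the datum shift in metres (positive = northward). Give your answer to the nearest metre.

At φ = 53.6151°, λ = -56.3977°: sin φ = 0.805050, cos φ = 0.593207, sin λ = -0.832899, cos λ = 0.553425.
ΔN = −sin φ cos λ·ΔX − sin φ sin λ·ΔY + cos φ·ΔZ = −(0.805050)(0.553425)(-432) − (0.805050)(-0.832899)(310) + (0.593207)(-528) = 87.12 m.

ΔN = 87 m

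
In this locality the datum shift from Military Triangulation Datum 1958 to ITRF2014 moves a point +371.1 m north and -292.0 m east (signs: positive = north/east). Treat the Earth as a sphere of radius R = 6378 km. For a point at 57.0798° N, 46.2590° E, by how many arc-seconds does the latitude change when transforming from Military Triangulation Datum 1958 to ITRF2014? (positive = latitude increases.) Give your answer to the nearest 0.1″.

Δφ = 12.0″

On a sphere of radius R, 1 rad of latitude = R, so Δφ = ΔN / R = 371.1 / 6378000 = 5.8184e-05 rad = 12.001″.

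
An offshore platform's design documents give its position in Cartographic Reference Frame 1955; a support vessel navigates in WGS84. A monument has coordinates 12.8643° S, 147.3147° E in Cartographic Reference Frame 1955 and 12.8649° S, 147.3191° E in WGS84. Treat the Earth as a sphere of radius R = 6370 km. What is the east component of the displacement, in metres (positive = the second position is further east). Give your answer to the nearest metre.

Δφ = -12.8649° − -12.8643° = -0.0006°; Δλ = 147.3191° − 147.3147° = +0.0044°.
1° along a meridian = πR/180 = 111177 m.
ΔN = Δφ × 111177 = -66.7 m; ΔE = Δλ × 111177 × cos(-12.8643°) = +0.0044 × 111177 × 0.974900 = 476.9 m.

ΔE = 477 m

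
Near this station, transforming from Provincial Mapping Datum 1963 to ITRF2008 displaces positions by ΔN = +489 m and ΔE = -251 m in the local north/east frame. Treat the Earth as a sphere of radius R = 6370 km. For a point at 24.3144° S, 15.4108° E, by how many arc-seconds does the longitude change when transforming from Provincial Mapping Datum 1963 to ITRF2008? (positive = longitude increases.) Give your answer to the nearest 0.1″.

At latitude -24.3144°, cos φ = 0.911300.
One radian of longitude at latitude φ spans R cos φ, so Δλ = ΔE / (R cos φ) = -251.0 / (6370000 × 0.911300) = -4.3239e-05 rad = -8.919″.

Δλ = -8.9″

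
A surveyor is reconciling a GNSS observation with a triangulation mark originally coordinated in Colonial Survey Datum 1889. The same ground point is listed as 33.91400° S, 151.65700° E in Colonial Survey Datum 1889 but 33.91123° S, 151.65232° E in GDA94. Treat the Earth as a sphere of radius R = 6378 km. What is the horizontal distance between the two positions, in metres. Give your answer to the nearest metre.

Δφ = -33.91123° − -33.91400° = +0.00277°; Δλ = 151.65232° − 151.65700° = -0.00468°.
1° along a meridian = πR/180 = 111317 m.
ΔN = Δφ × 111317 = 308.3 m; ΔE = Δλ × 111317 × cos(-33.91400°) = -0.00468 × 111317 × 0.829876 = -432.3 m.
Distance = √(ΔE² + ΔN²) = √((-432.3)² + 308.3²) = 531.0 m.

531 m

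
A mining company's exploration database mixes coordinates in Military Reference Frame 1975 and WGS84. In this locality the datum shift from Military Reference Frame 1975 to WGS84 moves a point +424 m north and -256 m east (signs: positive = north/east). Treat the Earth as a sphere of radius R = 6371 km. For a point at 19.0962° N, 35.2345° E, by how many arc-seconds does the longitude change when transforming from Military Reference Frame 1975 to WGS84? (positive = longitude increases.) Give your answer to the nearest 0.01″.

At latitude 19.0962°, cos φ = 0.944971.
One radian of longitude at latitude φ spans R cos φ, so Δλ = ΔE / (R cos φ) = -256.0 / (6371000 × 0.944971) = -4.2522e-05 rad = -8.771″.

Δλ = -8.77″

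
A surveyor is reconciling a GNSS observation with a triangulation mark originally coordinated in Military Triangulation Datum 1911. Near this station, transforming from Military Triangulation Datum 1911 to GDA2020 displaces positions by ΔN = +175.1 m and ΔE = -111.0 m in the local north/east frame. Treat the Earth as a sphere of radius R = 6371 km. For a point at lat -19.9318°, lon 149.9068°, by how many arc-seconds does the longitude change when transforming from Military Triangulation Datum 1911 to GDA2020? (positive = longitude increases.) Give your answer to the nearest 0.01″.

At latitude -19.9318°, cos φ = 0.940099.
One radian of longitude at latitude φ spans R cos φ, so Δλ = ΔE / (R cos φ) = -111.0 / (6371000 × 0.940099) = -1.8533e-05 rad = -3.823″.

Δλ = -3.82″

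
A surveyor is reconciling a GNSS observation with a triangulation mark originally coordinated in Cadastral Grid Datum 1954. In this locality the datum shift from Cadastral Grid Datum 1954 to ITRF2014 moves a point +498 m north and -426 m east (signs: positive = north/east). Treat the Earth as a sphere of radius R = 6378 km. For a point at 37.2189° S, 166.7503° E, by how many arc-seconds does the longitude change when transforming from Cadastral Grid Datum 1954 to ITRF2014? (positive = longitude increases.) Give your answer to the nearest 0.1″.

Δλ = -17.3″

At latitude -37.2189°, cos φ = 0.796330.
One radian of longitude at latitude φ spans R cos φ, so Δλ = ΔE / (R cos φ) = -426.0 / (6378000 × 0.796330) = -8.3875e-05 rad = -17.300″.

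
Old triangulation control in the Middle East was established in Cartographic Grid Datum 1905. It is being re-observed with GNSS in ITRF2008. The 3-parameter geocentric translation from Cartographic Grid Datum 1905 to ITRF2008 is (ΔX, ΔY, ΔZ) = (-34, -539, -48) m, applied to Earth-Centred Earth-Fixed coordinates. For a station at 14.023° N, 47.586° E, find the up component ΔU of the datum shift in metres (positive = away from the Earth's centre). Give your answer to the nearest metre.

ΔU = -420 m

The local up (radial) axis is (cos φ cos λ, cos φ sin λ, sin φ), giving ΔU = -22.249 − 386.079 − 11.631 = -419.96 m.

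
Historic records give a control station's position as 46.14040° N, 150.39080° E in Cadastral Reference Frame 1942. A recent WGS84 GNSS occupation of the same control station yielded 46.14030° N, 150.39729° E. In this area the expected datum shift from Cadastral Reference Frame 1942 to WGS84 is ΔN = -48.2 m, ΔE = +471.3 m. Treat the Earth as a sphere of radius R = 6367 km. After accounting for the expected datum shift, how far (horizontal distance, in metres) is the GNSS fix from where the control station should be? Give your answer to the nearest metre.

Observed coordinate differences: Δφ = -0.00010°, Δλ = +0.00649°.
Converting to metres (1° lat = 111125 m, cos φ = 0.692894): observed ΔN = -11.1 m, observed ΔE = 499.7 m.
Subtracting the expected shift leaves a residual of -11.1 − (-48.2) = 37.1 m north and 499.7 − (471.3) = 28.4 m east.
Residual distance = √(37.1² + 28.4²) = 46.7 m.

47 m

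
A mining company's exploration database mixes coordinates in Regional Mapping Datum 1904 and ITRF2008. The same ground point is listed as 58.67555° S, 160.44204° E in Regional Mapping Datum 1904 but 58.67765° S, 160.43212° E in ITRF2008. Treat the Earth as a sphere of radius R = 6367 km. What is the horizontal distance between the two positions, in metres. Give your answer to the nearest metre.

Δφ = -58.67765° − -58.67555° = -0.00210°; Δλ = 160.43212° − 160.44204° = -0.00992°.
1° along a meridian = πR/180 = 111125 m.
ΔN = Δφ × 111125 = -233.4 m; ΔE = Δλ × 111125 × cos(-58.67555°) = -0.00992 × 111125 × 0.519884 = -573.1 m.
Distance = √(ΔE² + ΔN²) = √((-573.1)² + (-233.4)²) = 618.8 m.

619 m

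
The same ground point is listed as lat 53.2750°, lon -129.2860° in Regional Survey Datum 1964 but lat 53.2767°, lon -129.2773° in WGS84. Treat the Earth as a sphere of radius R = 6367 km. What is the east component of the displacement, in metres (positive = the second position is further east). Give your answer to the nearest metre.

Δφ = 53.2767° − 53.2750° = +0.0017°; Δλ = -129.2773° − -129.2860° = +0.0087°.
1° along a meridian = πR/180 = 111125 m.
ΔN = Δφ × 111125 = 188.9 m; ΔE = Δλ × 111125 × cos(53.2750°) = +0.0087 × 111125 × 0.597975 = 578.1 m.

ΔE = 578 m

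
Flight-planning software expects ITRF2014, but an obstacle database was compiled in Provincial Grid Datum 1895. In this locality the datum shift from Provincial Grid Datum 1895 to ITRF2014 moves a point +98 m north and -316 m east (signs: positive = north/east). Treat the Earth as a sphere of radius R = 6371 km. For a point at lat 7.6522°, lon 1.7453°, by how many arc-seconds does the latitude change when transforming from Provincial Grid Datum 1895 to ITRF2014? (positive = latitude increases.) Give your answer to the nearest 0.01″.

On a sphere of radius R, 1 rad of latitude = R, so Δφ = ΔN / R = 98.0 / 6371000 = 1.5382e-05 rad = 3.173″.

Δφ = 3.17″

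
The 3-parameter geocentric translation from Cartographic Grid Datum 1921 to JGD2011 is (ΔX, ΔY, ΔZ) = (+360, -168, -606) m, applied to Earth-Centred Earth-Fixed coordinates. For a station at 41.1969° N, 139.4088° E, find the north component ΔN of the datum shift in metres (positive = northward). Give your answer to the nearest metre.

At φ = 41.1969°, λ = 139.4088°: sin φ = 0.658649, cos φ = 0.752451, sin λ = 0.650658, cos λ = -0.759371.
ΔN = −sin φ cos λ·ΔX − sin φ sin λ·ΔY + cos φ·ΔZ = −(0.658649)(-0.759371)(360) − (0.658649)(0.650658)(-168) + (0.752451)(-606) = -203.93 m.

ΔN = -204 m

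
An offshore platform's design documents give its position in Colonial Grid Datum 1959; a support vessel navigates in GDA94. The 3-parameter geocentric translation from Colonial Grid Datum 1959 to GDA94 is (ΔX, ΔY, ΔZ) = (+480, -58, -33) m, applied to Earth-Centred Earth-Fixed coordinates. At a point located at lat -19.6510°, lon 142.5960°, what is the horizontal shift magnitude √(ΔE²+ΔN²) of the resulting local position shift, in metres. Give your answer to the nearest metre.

299 m

At φ = -19.6510°, λ = 142.5960°: sin φ = -0.336290, cos φ = 0.941758, sin λ = 0.607431, cos λ = -0.794372.
ΔE = −sin λ·ΔX + cos λ·ΔY = −(0.607431)·(480) + (-0.794372)·(-58) = -245.49 m.
ΔN = −sin φ cos λ·ΔX − sin φ sin λ·ΔY + cos φ·ΔZ = −(-0.336290)(-0.794372)(480) − (-0.336290)(0.607431)(-58) + (0.941758)(-33) = -171.15 m.
Horizontal magnitude = √(ΔE² + ΔN²) = √((-245.49)² + (-171.15)²) = 299.27 m.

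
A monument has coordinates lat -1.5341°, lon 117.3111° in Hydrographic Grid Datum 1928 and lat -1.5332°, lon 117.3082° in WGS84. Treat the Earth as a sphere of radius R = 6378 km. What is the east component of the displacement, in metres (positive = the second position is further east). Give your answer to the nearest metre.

Δφ = -1.5332° − -1.5341° = +0.0009°; Δλ = 117.3082° − 117.3111° = -0.0029°.
1° along a meridian = πR/180 = 111317 m.
ΔN = Δφ × 111317 = 100.2 m; ΔE = Δλ × 111317 × cos(-1.5341°) = -0.0029 × 111317 × 0.999642 = -322.7 m.

ΔE = -323 m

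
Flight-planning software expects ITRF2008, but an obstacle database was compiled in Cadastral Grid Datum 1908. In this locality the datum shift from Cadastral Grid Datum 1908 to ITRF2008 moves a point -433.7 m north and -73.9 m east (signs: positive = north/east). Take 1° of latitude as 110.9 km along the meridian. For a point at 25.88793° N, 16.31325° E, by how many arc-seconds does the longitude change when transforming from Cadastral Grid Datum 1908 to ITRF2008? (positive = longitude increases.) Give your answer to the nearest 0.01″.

Δλ = -2.67″

At latitude 25.88793°, cos φ = 0.899650.
1° of longitude at this latitude = 110.9 × cos φ = 99.77 km, so Δλ = -73.9 / 99771.2 = -0.0007407° = -2.667″.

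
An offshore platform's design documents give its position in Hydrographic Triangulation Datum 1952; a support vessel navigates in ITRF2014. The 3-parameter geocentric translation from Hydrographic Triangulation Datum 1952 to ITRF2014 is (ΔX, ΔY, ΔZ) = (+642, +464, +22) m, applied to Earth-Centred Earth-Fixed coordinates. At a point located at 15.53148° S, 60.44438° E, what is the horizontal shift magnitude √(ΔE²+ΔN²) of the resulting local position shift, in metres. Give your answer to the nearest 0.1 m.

393.0 m

At φ = -15.53148°, λ = 60.44438°: sin φ = -0.267768, cos φ = 0.963483, sin λ = 0.869877, cos λ = 0.493268.
ΔE = −sin λ·ΔX + cos λ·ΔY = −(0.869877)·(642) + (0.493268)·(464) = -329.58 m.
ΔN = −sin φ cos λ·ΔX − sin φ sin λ·ΔY + cos φ·ΔZ = −(-0.267768)(0.493268)(642) − (-0.267768)(0.869877)(464) + (0.963483)(22) = 214.07 m.
Horizontal magnitude = √(ΔE² + ΔN²) = √((-329.58)² + 214.07²) = 393.00 m.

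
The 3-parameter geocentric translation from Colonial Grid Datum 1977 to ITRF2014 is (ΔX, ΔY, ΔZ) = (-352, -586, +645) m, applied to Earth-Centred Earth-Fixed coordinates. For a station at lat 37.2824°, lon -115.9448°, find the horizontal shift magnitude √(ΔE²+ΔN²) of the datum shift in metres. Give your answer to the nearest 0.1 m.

117.3 m

The local east axis at (φ, λ) is (−sin λ, cos λ, 0), so ΔE = −sin(-115.9448°)·(-352) + cos(-115.9448°)·(-586) = -60.15 m.
The local north axis is (−sin φ cos λ, −sin φ sin λ, cos φ), giving ΔN = -93.286 − 319.191 + 513.200 = 100.72 m.
Horizontal magnitude = √(ΔE² + ΔN²) = √((-60.15)² + 100.72²) = 117.32 m.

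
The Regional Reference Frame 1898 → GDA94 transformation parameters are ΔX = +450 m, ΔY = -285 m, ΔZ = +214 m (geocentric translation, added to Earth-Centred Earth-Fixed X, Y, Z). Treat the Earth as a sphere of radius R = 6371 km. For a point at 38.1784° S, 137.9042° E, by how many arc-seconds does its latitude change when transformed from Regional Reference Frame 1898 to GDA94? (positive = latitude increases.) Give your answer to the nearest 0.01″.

sin φ = -0.618112, cos φ = 0.786090, sin λ = 0.670372, cos λ = -0.742025.
North component: ΔN = −sin φ cos λ·ΔX − sin φ sin λ·ΔY + cos φ·ΔZ = −(-0.618112)(-0.742025)(450) − (-0.618112)(0.670372)(-285) + (0.786090)(214) = -156.27 m.
1° of latitude spans πR/180 = 111195 m, so Δφ = -156.27 / 111195 × 3600 = -5.059″.

Δφ = -5.06″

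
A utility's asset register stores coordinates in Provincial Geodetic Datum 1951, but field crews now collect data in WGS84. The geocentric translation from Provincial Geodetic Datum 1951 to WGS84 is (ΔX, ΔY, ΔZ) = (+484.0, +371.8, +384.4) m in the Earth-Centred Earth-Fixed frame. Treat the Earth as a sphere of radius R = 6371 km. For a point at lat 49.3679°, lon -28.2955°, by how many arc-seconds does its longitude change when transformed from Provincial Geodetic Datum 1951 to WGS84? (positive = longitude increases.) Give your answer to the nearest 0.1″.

Δλ = 27.7″

sin φ = 0.758907, cos φ = 0.651199, sin λ = -0.474019, cos λ = 0.880515.
East component: ΔE = −sin λ·ΔX + cos λ·ΔY = −(-0.474019)(484.0) + (0.880515)(371.8) = 556.80 m.
1° of latitude spans πR/180 = 111195 m; at latitude φ, 1° of longitude spans that × cos φ = 72410.1 m, so Δλ = 556.80 / 72410.1 × 3600 = 27.682″.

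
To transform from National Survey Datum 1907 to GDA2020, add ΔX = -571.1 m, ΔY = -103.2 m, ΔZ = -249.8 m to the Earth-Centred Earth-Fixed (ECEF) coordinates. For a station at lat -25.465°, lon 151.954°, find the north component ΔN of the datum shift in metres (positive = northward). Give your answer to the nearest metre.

The local north axis is (−sin φ cos λ, −sin φ sin λ, cos φ), giving ΔN = 216.715 − 20.863 − 225.531 = -29.68 m.

ΔN = -30 m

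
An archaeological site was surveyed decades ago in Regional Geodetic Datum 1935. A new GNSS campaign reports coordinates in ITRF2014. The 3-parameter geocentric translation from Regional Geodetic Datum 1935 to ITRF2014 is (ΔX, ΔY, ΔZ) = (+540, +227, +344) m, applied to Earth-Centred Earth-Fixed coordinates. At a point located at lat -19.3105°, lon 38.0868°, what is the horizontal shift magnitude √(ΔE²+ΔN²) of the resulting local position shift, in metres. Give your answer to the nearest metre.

534 m

At φ = -19.3105°, λ = 38.0868°: sin φ = -0.330687, cos φ = 0.943740, sin λ = 0.616855, cos λ = 0.787077.
ΔE = −sin λ·ΔX + cos λ·ΔY = −(0.616855)·(540) + (0.787077)·(227) = -154.43 m.
ΔN = −sin φ cos λ·ΔX − sin φ sin λ·ΔY + cos φ·ΔZ = −(-0.330687)(0.787077)(540) − (-0.330687)(0.616855)(227) + (0.943740)(344) = 511.50 m.
Horizontal magnitude = √(ΔE² + ΔN²) = √((-154.43)² + 511.50²) = 534.31 m.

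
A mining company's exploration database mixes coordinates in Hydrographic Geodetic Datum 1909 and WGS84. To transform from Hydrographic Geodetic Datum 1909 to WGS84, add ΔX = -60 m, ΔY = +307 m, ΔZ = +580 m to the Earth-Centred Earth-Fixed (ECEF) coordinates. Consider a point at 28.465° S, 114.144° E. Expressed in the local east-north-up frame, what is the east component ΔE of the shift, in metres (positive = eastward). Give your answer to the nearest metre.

At φ = -28.465°, λ = 114.144°: sin φ = -0.476622, cos φ = 0.879108, sin λ = 0.912520, cos λ = -0.409031.
ΔE = −sin λ·ΔX + cos λ·ΔY = −(0.912520)·(-60) + (-0.409031)·(307) = -70.82 m.

ΔE = -71 m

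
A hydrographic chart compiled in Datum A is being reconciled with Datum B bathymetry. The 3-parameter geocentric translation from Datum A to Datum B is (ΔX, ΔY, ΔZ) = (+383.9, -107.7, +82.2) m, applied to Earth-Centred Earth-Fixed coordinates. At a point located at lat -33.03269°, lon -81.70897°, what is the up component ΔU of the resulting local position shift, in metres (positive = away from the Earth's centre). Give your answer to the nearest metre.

ΔU = 91 m

At φ = -33.03269°, λ = -81.70897°: sin φ = -0.545117, cos φ = 0.838360, sin λ = -0.989548, cos λ = 0.144201.
ΔU = cos φ cos λ·ΔX + cos φ sin λ·ΔY + sin φ·ΔZ = (0.838360)(0.144201)(383.9) + (0.838360)(-0.989548)(-107.7) + (-0.545117)(82.2) = 90.95 m.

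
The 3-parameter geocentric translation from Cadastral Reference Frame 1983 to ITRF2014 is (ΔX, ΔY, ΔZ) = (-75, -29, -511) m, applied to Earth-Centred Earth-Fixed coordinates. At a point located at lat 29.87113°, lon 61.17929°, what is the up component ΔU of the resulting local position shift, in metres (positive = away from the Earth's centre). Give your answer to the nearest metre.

At φ = 29.87113°, λ = 61.17929°: sin φ = 0.498051, cos φ = 0.867148, sin λ = 0.876132, cos λ = 0.482070.
ΔU = cos φ cos λ·ΔX + cos φ sin λ·ΔY + sin φ·ΔZ = (0.867148)(0.482070)(-75) + (0.867148)(0.876132)(-29) + (0.498051)(-511) = -307.89 m.

ΔU = -308 m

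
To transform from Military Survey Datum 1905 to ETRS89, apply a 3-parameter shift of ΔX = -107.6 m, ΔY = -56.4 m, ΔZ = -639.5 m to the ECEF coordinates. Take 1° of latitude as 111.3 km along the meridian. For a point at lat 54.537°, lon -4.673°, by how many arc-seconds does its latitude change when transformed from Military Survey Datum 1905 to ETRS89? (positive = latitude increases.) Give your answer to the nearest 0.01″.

sin φ = 0.814490, cos φ = 0.580177, sin λ = -0.081469, cos λ = 0.996676.
North component: ΔN = −sin φ cos λ·ΔX − sin φ sin λ·ΔY + cos φ·ΔZ = −(0.814490)(0.996676)(-107.6) − (0.814490)(-0.081469)(-56.4) + (0.580177)(-639.5) = -287.42 m.
1° of latitude spans 111300 m, so Δφ = -287.42 / 111300 × 3600 = -9.297″.

Δφ = -9.30″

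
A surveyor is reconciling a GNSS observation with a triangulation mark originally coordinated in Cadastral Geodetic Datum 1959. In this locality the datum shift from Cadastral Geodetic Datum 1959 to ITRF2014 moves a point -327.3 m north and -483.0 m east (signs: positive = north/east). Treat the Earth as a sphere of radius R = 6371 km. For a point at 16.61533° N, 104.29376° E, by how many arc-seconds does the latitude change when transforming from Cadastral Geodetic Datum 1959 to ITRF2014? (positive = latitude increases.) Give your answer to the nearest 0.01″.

Δφ = -10.60″

On a sphere of radius R, 1 rad of latitude = R, so Δφ = ΔN / R = -327.3 / 6371000 = -5.1373e-05 rad = -10.597″.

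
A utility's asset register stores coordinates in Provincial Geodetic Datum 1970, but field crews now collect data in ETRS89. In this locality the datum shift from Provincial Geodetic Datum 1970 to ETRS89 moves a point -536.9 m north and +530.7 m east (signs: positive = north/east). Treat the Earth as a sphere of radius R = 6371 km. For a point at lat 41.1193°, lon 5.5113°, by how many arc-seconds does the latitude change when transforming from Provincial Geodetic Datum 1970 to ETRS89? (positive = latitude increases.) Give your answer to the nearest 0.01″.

On a sphere of radius R, 1 rad of latitude = R, so Δφ = ΔN / R = -536.9 / 6371000 = -8.4272e-05 rad = -17.382″.

Δφ = -17.38″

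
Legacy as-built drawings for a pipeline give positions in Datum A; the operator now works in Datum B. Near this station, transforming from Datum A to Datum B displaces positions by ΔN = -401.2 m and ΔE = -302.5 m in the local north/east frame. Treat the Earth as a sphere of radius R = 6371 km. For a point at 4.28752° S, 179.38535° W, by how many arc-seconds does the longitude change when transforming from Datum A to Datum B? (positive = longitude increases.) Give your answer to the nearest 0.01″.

Δλ = -9.82″

At latitude -4.28752°, cos φ = 0.997201.
One radian of longitude at latitude φ spans R cos φ, so Δλ = ΔE / (R cos φ) = -302.5 / (6371000 × 0.997201) = -4.7614e-05 rad = -9.821″.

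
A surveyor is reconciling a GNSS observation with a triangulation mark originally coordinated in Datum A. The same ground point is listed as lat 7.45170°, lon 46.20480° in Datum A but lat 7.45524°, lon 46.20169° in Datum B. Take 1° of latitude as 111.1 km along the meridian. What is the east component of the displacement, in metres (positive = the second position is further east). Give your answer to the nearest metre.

ΔE = -343 m

Δφ = 7.45524° − 7.45170° = +0.00354°; Δλ = 46.20169° − 46.20480° = -0.00311°.
ΔN = Δφ × 111100 = 393.3 m; ΔE = Δλ × 111100 × cos(7.45170°) = -0.00311 × 111100 × 0.991555 = -342.6 m.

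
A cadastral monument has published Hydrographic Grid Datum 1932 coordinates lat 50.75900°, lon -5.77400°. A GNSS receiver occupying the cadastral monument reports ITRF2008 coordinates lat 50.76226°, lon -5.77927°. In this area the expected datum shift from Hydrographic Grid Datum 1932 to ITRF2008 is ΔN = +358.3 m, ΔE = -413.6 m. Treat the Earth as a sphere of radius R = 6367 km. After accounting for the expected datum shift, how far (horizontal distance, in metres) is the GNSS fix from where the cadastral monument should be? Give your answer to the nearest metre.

Observed coordinate differences: Δφ = +0.00326°, Δλ = -0.00527°.
Converting to metres (1° lat = 111125 m, cos φ = 0.632584): observed ΔN = 362.3 m, observed ΔE = -370.5 m.
Subtracting the expected shift leaves a residual of 362.3 − (358.3) = 4.0 m north and -370.5 − (-413.6) = 43.1 m east.
Residual distance = √(4.0² + 43.1²) = 43.3 m.

43 m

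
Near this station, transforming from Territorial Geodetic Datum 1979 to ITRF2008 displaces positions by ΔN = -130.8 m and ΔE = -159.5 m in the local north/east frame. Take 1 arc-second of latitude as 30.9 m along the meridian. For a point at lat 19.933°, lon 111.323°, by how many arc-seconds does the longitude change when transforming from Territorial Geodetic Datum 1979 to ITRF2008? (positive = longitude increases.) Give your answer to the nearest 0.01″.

Δλ = -5.49″

At latitude 19.933°, cos φ = 0.940092.
1″ of longitude at this latitude = 30.90 × cos φ = 29.0488 m, so Δλ = -159.5 / 29.0488 = -5.491″.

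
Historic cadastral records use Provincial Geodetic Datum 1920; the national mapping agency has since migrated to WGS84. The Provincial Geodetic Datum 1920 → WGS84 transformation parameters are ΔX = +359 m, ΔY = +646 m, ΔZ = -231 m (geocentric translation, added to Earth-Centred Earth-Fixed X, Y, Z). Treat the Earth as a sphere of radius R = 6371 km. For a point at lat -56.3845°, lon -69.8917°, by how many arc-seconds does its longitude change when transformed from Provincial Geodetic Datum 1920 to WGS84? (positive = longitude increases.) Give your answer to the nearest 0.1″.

sin φ = -0.832772, cos φ = 0.553617, sin λ = -0.939044, cos λ = 0.343796.
East component: ΔE = −sin λ·ΔX + cos λ·ΔY = −(-0.939044)(359) + (0.343796)(646) = 559.21 m.
1° of latitude spans πR/180 = 111195 m; at latitude φ, 1° of longitude spans that × cos φ = 61559.4 m, so Δλ = 559.21 / 61559.4 × 3600 = 32.703″.

Δλ = 32.7″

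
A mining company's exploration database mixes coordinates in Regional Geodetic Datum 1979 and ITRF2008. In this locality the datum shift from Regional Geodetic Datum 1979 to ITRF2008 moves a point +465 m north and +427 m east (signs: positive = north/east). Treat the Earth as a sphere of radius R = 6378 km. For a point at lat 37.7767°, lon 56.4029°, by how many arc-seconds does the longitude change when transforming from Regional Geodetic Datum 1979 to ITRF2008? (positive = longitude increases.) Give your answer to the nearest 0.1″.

Δλ = 17.5″

At latitude 37.7767°, cos φ = 0.790404.
One radian of longitude at latitude φ spans R cos φ, so Δλ = ΔE / (R cos φ) = 427.0 / (6378000 × 0.790404) = 8.4702e-05 rad = 17.471″.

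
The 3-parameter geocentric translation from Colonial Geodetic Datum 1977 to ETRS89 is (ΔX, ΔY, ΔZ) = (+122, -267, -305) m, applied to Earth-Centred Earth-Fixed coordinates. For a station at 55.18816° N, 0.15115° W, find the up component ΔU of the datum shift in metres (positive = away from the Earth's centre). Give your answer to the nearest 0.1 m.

ΔU = -180.4 m

At φ = 55.18816°, λ = -0.15115°: sin φ = 0.821031, cos φ = 0.570883, sin λ = -0.002638, cos λ = 0.999997.
ΔU = cos φ cos λ·ΔX + cos φ sin λ·ΔY + sin φ·ΔZ = (0.570883)(0.999997)(122) + (0.570883)(-0.002638)(-267) + (0.821031)(-305) = -180.36 m.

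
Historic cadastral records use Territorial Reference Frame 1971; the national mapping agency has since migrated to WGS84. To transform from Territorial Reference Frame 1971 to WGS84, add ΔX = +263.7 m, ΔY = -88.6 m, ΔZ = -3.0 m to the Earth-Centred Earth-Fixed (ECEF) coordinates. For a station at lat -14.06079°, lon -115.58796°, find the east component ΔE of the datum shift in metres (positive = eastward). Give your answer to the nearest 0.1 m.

ΔE = 276.1 m

At φ = -14.06079°, λ = -115.58796°: sin φ = -0.242951, cos φ = 0.970039, sin λ = -0.901923, cos λ = -0.431896.
ΔE = −sin λ·ΔX + cos λ·ΔY = −(-0.901923)·(263.7) + (-0.431896)·(-88.6) = 276.10 m.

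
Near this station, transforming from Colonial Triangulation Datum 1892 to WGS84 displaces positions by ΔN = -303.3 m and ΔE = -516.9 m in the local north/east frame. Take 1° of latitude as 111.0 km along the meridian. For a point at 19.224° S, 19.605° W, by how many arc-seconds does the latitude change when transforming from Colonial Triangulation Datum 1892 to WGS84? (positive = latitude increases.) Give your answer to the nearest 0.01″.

Δφ = -9.84″

1° of latitude = 111.0 km, so Δφ = -303.3 / 111000 = -0.0027324° = -9.837″.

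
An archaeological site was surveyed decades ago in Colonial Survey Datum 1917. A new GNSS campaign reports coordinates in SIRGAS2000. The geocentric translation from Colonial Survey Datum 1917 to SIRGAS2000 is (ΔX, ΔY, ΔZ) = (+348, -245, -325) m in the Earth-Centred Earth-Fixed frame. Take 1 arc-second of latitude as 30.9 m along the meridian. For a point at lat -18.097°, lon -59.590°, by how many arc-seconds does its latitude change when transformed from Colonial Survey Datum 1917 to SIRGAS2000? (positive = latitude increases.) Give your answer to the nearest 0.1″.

Δφ = -6.1″

sin φ = -0.310627, cos φ = 0.950532, sin λ = -0.862425, cos λ = 0.506184.
North component: ΔN = −sin φ cos λ·ΔX − sin φ sin λ·ΔY + cos φ·ΔZ = −(-0.310627)(0.506184)(348) − (-0.310627)(-0.862425)(-245) + (0.950532)(-325) = -188.57 m.
1° of latitude spans 3600 × 30.90 = 111240 m, so Δφ = -188.57 / 111240 × 3600 = -6.103″.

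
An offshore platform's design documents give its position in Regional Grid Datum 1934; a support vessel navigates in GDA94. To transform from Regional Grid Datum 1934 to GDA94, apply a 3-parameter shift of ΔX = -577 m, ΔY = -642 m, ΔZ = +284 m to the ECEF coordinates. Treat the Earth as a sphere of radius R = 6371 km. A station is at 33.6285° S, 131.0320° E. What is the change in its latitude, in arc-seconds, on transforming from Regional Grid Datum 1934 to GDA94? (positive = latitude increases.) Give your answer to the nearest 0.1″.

Δφ = 5.8″

sin φ = -0.553806, cos φ = 0.832646, sin λ = 0.754343, cos λ = -0.656480.
North component: ΔN = −sin φ cos λ·ΔX − sin φ sin λ·ΔY + cos φ·ΔZ = −(-0.553806)(-0.656480)(-577) − (-0.553806)(0.754343)(-642) + (0.832646)(284) = 178.05 m.
1° of latitude spans πR/180 = 111195 m, so Δφ = 178.05 / 111195 × 3600 = 5.764″.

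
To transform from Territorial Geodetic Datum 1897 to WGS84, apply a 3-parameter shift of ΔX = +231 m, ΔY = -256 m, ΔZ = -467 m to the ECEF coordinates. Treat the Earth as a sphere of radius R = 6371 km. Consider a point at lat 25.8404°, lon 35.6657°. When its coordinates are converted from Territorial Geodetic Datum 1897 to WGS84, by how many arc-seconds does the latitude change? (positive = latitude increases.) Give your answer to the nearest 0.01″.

Δφ = -14.15″

sin φ = 0.435866, cos φ = 0.900012, sin λ = 0.583055, cos λ = 0.812433.
North component: ΔN = −sin φ cos λ·ΔX − sin φ sin λ·ΔY + cos φ·ΔZ = −(0.435866)(0.812433)(231) − (0.435866)(0.583055)(-256) + (0.900012)(-467) = -437.05 m.
1° of latitude spans πR/180 = 111195 m, so Δφ = -437.05 / 111195 × 3600 = -14.150″.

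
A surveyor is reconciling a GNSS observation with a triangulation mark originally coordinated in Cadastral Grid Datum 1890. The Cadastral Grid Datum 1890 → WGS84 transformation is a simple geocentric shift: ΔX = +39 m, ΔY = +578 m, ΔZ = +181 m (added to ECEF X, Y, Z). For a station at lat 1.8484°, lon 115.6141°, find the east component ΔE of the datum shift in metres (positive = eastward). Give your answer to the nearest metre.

ΔE = -285 m

The local east axis at (φ, λ) is (−sin λ, cos λ, 0), so ΔE = −sin(115.6141°)·39 + cos(115.6141°)·578 = -285.04 m.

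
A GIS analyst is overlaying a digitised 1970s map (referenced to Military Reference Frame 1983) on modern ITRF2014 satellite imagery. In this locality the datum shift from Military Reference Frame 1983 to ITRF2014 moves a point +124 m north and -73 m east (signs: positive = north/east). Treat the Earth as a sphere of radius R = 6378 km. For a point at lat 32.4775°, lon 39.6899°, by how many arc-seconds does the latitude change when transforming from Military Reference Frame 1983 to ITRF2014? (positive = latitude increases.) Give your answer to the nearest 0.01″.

Δφ = 4.01″

On a sphere of radius R, 1 rad of latitude = R, so Δφ = ΔN / R = 124.0 / 6378000 = 1.9442e-05 rad = 4.010″.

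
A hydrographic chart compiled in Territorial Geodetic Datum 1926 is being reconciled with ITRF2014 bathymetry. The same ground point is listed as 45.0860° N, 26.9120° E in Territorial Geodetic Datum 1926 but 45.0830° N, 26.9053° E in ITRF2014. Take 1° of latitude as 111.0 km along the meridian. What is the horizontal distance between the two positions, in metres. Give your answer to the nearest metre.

622 m

Δφ = 45.0830° − 45.0860° = -0.0030°; Δλ = 26.9053° − 26.9120° = -0.0067°.
ΔN = Δφ × 111000 = -333.0 m; ΔE = Δλ × 111000 × cos(45.0860°) = -0.0067 × 111000 × 0.706045 = -525.1 m.
Distance = √(ΔE² + ΔN²) = √((-525.1)² + (-333.0)²) = 621.8 m.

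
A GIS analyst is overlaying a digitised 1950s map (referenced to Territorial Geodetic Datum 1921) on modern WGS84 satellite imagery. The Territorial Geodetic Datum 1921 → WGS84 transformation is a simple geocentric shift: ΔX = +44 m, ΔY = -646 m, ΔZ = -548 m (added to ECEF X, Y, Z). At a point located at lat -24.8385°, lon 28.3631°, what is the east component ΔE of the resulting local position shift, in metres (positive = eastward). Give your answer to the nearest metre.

ΔE = -589 m

The local east axis at (φ, λ) is (−sin λ, cos λ, 0), so ΔE = −sin(28.3631°)·44 + cos(28.3631°)·(-646) = -589.35 m.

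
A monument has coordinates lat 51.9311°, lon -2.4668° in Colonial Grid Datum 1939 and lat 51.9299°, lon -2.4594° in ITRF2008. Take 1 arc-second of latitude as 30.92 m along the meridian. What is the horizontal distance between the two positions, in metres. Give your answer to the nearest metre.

Δφ = 51.9299° − 51.9311° = -0.0012°; Δλ = -2.4594° − -2.4668° = +0.0074°.
1° of latitude = 3600 × 30.92 = 111312 m.
ΔN = Δφ × 111312 = -133.6 m; ΔE = Δλ × 111312 × cos(51.9311°) = +0.0074 × 111312 × 0.616609 = 507.9 m.
Distance = √(ΔE² + ΔN²) = √(507.9² + (-133.6)²) = 525.2 m.

525 m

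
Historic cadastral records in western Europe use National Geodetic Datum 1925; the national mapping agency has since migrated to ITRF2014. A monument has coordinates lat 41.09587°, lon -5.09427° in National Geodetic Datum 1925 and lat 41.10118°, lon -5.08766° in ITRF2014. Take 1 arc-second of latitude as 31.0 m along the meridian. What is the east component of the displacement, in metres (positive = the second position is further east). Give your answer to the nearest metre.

Δφ = 41.10118° − 41.09587° = +0.00531°; Δλ = -5.08766° − -5.09427° = +0.00661°.
1° of latitude = 3600 × 31.00 = 111600 m.
ΔN = Δφ × 111600 = 592.6 m; ΔE = Δλ × 111600 × cos(41.09587°) = +0.00661 × 111600 × 0.753611 = 555.9 m.

ΔE = 556 m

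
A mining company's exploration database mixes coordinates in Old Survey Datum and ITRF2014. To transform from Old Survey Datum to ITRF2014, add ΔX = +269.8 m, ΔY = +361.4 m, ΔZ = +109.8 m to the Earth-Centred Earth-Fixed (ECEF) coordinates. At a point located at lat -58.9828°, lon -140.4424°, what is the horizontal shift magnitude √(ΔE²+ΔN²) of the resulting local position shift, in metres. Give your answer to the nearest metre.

At φ = -58.9828°, λ = -140.4424°: sin φ = -0.857013, cos φ = 0.515295, sin λ = -0.636854, cos λ = -0.770985.
ΔE = −sin λ·ΔX + cos λ·ΔY = −(-0.636854)·(269.8) + (-0.770985)·(361.4) = -106.81 m.
ΔN = −sin φ cos λ·ΔX − sin φ sin λ·ΔY + cos φ·ΔZ = −(-0.857013)(-0.770985)(269.8) − (-0.857013)(-0.636854)(361.4) + (0.515295)(109.8) = -318.94 m.
Horizontal magnitude = √(ΔE² + ΔN²) = √((-106.81)² + (-318.94)²) = 336.35 m.

336 m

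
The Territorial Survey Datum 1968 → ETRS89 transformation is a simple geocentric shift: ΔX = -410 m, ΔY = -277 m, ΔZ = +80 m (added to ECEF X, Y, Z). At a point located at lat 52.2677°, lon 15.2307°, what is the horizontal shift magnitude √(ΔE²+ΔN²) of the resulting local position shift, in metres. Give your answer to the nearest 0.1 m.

At φ = 52.2677°, λ = 15.2307°: sin φ = 0.790879, cos φ = 0.611973, sin λ = 0.262706, cos λ = 0.964876.
ΔE = −sin λ·ΔX + cos λ·ΔY = −(0.262706)·(-410) + (0.964876)·(-277) = -159.56 m.
ΔN = −sin φ cos λ·ΔX − sin φ sin λ·ΔY + cos φ·ΔZ = −(0.790879)(0.964876)(-410) − (0.790879)(0.262706)(-277) + (0.611973)(80) = 419.38 m.
Horizontal magnitude = √(ΔE² + ΔN²) = √((-159.56)² + 419.38²) = 448.71 m.

448.7 m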